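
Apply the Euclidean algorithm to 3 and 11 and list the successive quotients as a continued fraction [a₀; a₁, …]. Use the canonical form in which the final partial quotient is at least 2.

3 = 0·11 + 3, so a_0 = 0
11 = 3·3 + 2, so a_1 = 3
3 = 1·2 + 1, so a_2 = 1
2 = 2·1 + 0, so a_3 = 2

[0; 3, 1, 2]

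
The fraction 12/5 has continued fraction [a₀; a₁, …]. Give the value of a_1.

2

⌊12/5⌋ = 2, remainder 2
⌊5/2⌋ = 2, remainder 1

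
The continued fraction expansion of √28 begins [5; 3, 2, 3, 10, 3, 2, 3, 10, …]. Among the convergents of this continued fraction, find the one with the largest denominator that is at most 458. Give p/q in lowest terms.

List convergents until the denominator exceeds the bound:
a_0 = 5: 5/1  (≤ bound)
a_1 = 3: 16/3  (≤ bound)
a_2 = 2: 37/7  (≤ bound)
a_3 = 3: 127/24  (≤ bound)
a_4 = 10: 1307/247  (≤ bound)
a_5 = 3: 4048/765  (> 458, stop)

1307/247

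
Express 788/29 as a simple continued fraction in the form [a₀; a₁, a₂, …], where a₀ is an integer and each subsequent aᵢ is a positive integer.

788 ÷ 29 → quotient 27, remainder 5
29 ÷ 5 → quotient 5, remainder 4
5 ÷ 4 → quotient 1, remainder 1
4 ÷ 1 → quotient 4, remainder 0

[27; 5, 1, 4]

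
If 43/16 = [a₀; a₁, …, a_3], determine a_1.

1

⌊43/16⌋ = 2, remainder 11
⌊16/11⌋ = 1, remainder 5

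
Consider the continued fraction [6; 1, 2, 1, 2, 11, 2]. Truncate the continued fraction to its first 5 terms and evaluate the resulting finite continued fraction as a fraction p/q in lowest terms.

Start with 2.
1 + 1/(2/1) = 1 + 1/2 = 3/2
2 + 1/(3/2) = 2 + 2/3 = 8/3
1 + 1/(8/3) = 1 + 3/8 = 11/8
6 + 1/(11/8) = 6 + 8/11 = 74/11

74/11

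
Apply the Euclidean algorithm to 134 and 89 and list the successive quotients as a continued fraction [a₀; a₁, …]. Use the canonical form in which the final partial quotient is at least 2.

⌊134/89⌋ = 1, remainder 45
⌊89/45⌋ = 1, remainder 44
⌊45/44⌋ = 1, remainder 1
⌊44/1⌋ = 44, remainder 0

[1; 1, 1, 44]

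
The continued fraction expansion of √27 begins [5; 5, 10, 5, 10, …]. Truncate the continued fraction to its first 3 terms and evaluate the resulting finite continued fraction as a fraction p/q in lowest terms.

265/51

a_0 = 5: 5/1
a_1 = 5: 26/5
a_2 = 10: 265/51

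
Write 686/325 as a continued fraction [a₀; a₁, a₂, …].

686 = 2·325 + 36, so a_0 = 2
325 = 9·36 + 1, so a_1 = 9
36 = 36·1 + 0, so a_2 = 36

[2; 9, 36]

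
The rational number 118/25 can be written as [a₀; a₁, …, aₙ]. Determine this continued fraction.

[4; 1, 2, 1, 1, 3]

Repeatedly divide and take the remainder:
118 ÷ 25 → quotient 4, remainder 18
25 ÷ 18 → quotient 1, remainder 7
18 ÷ 7 → quotient 2, remainder 4
7 ÷ 4 → quotient 1, remainder 3
4 ÷ 3 → quotient 1, remainder 1
3 ÷ 1 → quotient 3, remainder 0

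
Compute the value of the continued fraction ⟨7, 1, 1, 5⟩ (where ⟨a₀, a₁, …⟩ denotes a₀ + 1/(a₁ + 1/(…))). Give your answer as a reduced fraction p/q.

Use the convergent recurrence hₖ = aₖ·hₖ₋₁ + hₖ₋₂ (and likewise for the denominators kₖ):
a_0 = 7: 7/1
a_1 = 1: 8/1
a_2 = 1: 15/2
a_3 = 5: 83/11

83/11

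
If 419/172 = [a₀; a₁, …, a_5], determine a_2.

419 ÷ 172 → quotient 2, remainder 75
172 ÷ 75 → quotient 2, remainder 22
75 ÷ 22 → quotient 3, remainder 9

3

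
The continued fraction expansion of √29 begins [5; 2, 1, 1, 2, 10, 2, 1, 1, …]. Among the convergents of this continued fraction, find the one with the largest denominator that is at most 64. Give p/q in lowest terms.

List convergents until the denominator exceeds the bound:
a_0 = 5: 5/1  (≤ bound)
a_1 = 2: 11/2  (≤ bound)
a_2 = 1: 16/3  (≤ bound)
a_3 = 1: 27/5  (≤ bound)
a_4 = 2: 70/13  (≤ bound)
a_5 = 10: 727/135  (> 64, stop)

70/13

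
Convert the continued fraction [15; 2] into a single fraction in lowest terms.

31/2

Use the convergent recurrence hₖ = aₖ·hₖ₋₁ + hₖ₋₂ (and likewise for the denominators kₖ):
a_0 = 15: 15/1
a_1 = 2: 31/2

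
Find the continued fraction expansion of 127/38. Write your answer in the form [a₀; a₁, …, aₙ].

[3; 2, 1, 12]

⌊127/38⌋ = 3, remainder 13
⌊38/13⌋ = 2, remainder 12
⌊13/12⌋ = 1, remainder 1
⌊12/1⌋ = 12, remainder 0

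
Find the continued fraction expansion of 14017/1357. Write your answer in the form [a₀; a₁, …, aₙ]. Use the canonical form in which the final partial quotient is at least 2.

[10; 3, 27, 1, 15]

⌊14017/1357⌋ = 10, remainder 447
⌊1357/447⌋ = 3, remainder 16
⌊447/16⌋ = 27, remainder 15
⌊16/15⌋ = 1, remainder 1
⌊15/1⌋ = 15, remainder 0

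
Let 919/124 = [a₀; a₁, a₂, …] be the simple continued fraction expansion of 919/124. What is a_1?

2

Apply division with remainder until the remainder is 0:
919 ÷ 124 → quotient 7, remainder 51
124 ÷ 51 → quotient 2, remainder 22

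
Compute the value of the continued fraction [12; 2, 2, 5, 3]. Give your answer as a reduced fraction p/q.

a_0 = 12: 12/1
a_1 = 2: 25/2
a_2 = 2: 62/5
a_3 = 5: 335/27
a_4 = 3: 1067/86

1067/86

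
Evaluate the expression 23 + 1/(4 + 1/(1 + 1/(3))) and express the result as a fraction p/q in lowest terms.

Start with 3.
1 + 1/(3/1) = 1 + 1/3 = 4/3
4 + 1/(4/3) = 4 + 3/4 = 19/4
23 + 1/(19/4) = 23 + 4/19 = 441/19

441/19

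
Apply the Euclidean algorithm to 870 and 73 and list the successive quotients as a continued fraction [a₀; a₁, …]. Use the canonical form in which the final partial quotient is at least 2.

[11; 1, 11, 6]

870 ÷ 73 → quotient 11, remainder 67
73 ÷ 67 → quotient 1, remainder 6
67 ÷ 6 → quotient 11, remainder 1
6 ÷ 1 → quotient 6, remainder 0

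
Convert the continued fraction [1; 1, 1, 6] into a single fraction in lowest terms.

Build up convergents one term at a time:
a_0 = 1: 1/1
a_1 = 1: 2/1
a_2 = 1: 3/2
a_3 = 6: 20/13

20/13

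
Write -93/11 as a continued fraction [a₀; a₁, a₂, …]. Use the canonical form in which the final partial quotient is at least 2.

[-9; 1, 1, 5]

-93 = -9·11 + 6, so a_0 = -9
11 = 1·6 + 5, so a_1 = 1
6 = 1·5 + 1, so a_2 = 1
5 = 5·1 + 0, so a_3 = 5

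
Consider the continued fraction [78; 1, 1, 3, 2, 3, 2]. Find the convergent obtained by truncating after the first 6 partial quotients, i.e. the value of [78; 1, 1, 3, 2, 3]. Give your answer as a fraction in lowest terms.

4321/55

Starting at the tail and folding back:
Start with 3.
2 + 1/(3/1) = 2 + 1/3 = 7/3
3 + 1/(7/3) = 3 + 3/7 = 24/7
1 + 1/(24/7) = 1 + 7/24 = 31/24
1 + 1/(31/24) = 1 + 24/31 = 55/31
78 + 1/(55/31) = 78 + 31/55 = 4321/55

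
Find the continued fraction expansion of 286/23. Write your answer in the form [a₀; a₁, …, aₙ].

[12; 2, 3, 3]

Run the Euclidean algorithm, recording each quotient:
286 = 12·23 + 10, so a_0 = 12
23 = 2·10 + 3, so a_1 = 2
10 = 3·3 + 1, so a_2 = 3
3 = 3·1 + 0, so a_3 = 3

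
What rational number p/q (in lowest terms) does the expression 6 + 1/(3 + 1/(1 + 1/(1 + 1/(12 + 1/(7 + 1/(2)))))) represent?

Start with 2.
7 + 1/(2/1) = 7 + 1/2 = 15/2
12 + 1/(15/2) = 12 + 2/15 = 182/15
1 + 1/(182/15) = 1 + 15/182 = 197/182
1 + 1/(197/182) = 1 + 182/197 = 379/197
3 + 1/(379/197) = 3 + 197/379 = 1334/379
6 + 1/(1334/379) = 6 + 379/1334 = 8383/1334

8383/1334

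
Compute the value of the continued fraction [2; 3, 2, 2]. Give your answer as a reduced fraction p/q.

Use the convergent recurrence hₖ = aₖ·hₖ₋₁ + hₖ₋₂ (and likewise for the denominators kₖ):
a_0 = 2: 2/1
a_1 = 3: 7/3
a_2 = 2: 16/7
a_3 = 2: 39/17

39/17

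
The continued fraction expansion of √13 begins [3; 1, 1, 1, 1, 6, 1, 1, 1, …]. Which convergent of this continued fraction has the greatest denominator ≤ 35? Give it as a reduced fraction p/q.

a_0 = 3: 3/1  (≤ bound)
a_1 = 1: 4/1  (≤ bound)
a_2 = 1: 7/2  (≤ bound)
a_3 = 1: 11/3  (≤ bound)
a_4 = 1: 18/5  (≤ bound)
a_5 = 6: 119/33  (≤ bound)
a_6 = 1: 137/38  (> 35, stop)

119/33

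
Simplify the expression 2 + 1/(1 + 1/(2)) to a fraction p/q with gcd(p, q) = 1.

Compute successive convergents:
a_0 = 2: 2/1
a_1 = 1: 3/1
a_2 = 2: 8/3

8/3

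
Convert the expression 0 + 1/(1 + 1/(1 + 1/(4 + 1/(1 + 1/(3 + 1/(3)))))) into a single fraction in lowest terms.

75/137

Build up convergents one term at a time:
a_0 = 0: 0/1
a_1 = 1: 1/1
a_2 = 1: 1/2
a_3 = 4: 5/9
a_4 = 1: 6/11
a_5 = 3: 23/42
a_6 = 3: 75/137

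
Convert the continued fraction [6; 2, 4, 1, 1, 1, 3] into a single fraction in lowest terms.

729/113

Collapse the nested fraction from the inside out:
Start with 3.
1 + 1/(3/1) = 1 + 1/3 = 4/3
1 + 1/(4/3) = 1 + 3/4 = 7/4
1 + 1/(7/4) = 1 + 4/7 = 11/7
4 + 1/(11/7) = 4 + 7/11 = 51/11
2 + 1/(51/11) = 2 + 11/51 = 113/51
6 + 1/(113/51) = 6 + 51/113 = 729/113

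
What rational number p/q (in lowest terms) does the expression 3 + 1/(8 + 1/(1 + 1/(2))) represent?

81/26

Start with 2.
1 + 1/(2/1) = 1 + 1/2 = 3/2
8 + 1/(3/2) = 8 + 2/3 = 26/3
3 + 1/(26/3) = 3 + 3/26 = 81/26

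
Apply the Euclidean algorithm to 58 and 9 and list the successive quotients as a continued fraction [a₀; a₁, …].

⌊58/9⌋ = 6, remainder 4
⌊9/4⌋ = 2, remainder 1
⌊4/1⌋ = 4, remainder 0

[6; 2, 4]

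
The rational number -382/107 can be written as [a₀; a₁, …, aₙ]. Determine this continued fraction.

-382 ÷ 107 → quotient -4, remainder 46
107 ÷ 46 → quotient 2, remainder 15
46 ÷ 15 → quotient 3, remainder 1
15 ÷ 1 → quotient 15, remainder 0

[-4; 2, 3, 15]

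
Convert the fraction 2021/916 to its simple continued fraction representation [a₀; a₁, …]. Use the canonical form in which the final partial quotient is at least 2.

[2; 4, 1, 5, 1, 1, 14]

2021 = 2·916 + 189, so a_0 = 2
916 = 4·189 + 160, so a_1 = 4
189 = 1·160 + 29, so a_2 = 1
160 = 5·29 + 15, so a_3 = 5
29 = 1·15 + 14, so a_4 = 1
15 = 1·14 + 1, so a_5 = 1
14 = 14·1 + 0, so a_6 = 14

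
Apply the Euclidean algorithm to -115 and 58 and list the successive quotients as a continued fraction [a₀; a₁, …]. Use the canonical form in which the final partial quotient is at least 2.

[-2; 58]

-115 ÷ 58 → quotient -2, remainder 1
58 ÷ 1 → quotient 58, remainder 0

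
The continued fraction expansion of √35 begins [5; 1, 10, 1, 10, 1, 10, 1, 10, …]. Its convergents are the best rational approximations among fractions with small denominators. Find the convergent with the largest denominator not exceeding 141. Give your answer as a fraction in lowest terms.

List convergents until the denominator exceeds the bound:
a_0 = 5: 5/1  (≤ bound)
a_1 = 1: 6/1  (≤ bound)
a_2 = 10: 65/11  (≤ bound)
a_3 = 1: 71/12  (≤ bound)
a_4 = 10: 775/131  (≤ bound)
a_5 = 1: 846/143  (> 141, stop)

775/131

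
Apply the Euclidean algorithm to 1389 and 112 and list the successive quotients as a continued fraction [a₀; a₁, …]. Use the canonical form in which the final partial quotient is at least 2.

⌊1389/112⌋ = 12, remainder 45
⌊112/45⌋ = 2, remainder 22
⌊45/22⌋ = 2, remainder 1
⌊22/1⌋ = 22, remainder 0

[12; 2, 2, 22]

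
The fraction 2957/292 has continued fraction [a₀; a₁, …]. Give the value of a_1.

7

2957 = 10·292 + 37, so a_0 = 10
292 = 7·37 + 33, so a_1 = 7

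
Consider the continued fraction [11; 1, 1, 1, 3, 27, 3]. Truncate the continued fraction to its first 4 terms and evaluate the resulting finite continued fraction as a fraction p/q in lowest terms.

35/3

Starting at the tail and folding back:
Start with 1.
1 + 1/(1/1) = 1 + 1/1 = 2/1
1 + 1/(2/1) = 1 + 1/2 = 3/2
11 + 1/(3/2) = 11 + 2/3 = 35/3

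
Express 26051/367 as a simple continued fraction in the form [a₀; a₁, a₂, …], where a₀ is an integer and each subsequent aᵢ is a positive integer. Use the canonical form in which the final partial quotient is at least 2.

⌊26051/367⌋ = 70, remainder 361
⌊367/361⌋ = 1, remainder 6
⌊361/6⌋ = 60, remainder 1
⌊6/1⌋ = 6, remainder 0

[70; 1, 60, 6]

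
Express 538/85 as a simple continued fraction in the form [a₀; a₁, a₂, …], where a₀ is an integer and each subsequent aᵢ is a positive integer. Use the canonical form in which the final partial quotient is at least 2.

[6; 3, 28]

538 = 6·85 + 28, so a_0 = 6
85 = 3·28 + 1, so a_1 = 3
28 = 28·1 + 0, so a_2 = 28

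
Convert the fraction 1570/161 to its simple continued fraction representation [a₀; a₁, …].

⌊1570/161⌋ = 9, remainder 121
⌊161/121⌋ = 1, remainder 40
⌊121/40⌋ = 3, remainder 1
⌊40/1⌋ = 40, remainder 0

[9; 1, 3, 40]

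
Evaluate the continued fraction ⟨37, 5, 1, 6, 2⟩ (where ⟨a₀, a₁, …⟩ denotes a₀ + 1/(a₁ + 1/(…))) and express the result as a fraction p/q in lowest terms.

3271/88

Use the convergent recurrence hₖ = aₖ·hₖ₋₁ + hₖ₋₂ (and likewise for the denominators kₖ):
a_0 = 37: 37/1
a_1 = 5: 186/5
a_2 = 1: 223/6
a_3 = 6: 1524/41
a_4 = 2: 3271/88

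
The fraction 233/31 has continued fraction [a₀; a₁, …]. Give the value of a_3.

15

233 = 7·31 + 16, so a_0 = 7
31 = 1·16 + 15, so a_1 = 1
16 = 1·15 + 1, so a_2 = 1
15 = 15·1 + 0, so a_3 = 15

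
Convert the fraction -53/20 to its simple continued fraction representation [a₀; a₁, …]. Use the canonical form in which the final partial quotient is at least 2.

[-3; 2, 1, 6]

-53 = -3·20 + 7, so a_0 = -3
20 = 2·7 + 6, so a_1 = 2
7 = 1·6 + 1, so a_2 = 1
6 = 6·1 + 0, so a_3 = 6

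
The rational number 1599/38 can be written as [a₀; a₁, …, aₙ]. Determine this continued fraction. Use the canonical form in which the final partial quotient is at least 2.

Run the Euclidean algorithm, recording each quotient:
1599 = 42·38 + 3, so a_0 = 42
38 = 12·3 + 2, so a_1 = 12
3 = 1·2 + 1, so a_2 = 1
2 = 2·1 + 0, so a_3 = 2

[42; 12, 1, 2]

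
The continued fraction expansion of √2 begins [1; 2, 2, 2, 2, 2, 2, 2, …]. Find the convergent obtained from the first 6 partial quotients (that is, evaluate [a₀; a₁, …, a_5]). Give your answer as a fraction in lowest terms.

a_0 = 1: 1/1
a_1 = 2: 3/2
a_2 = 2: 7/5
a_3 = 2: 17/12
a_4 = 2: 41/29
a_5 = 2: 99/70

99/70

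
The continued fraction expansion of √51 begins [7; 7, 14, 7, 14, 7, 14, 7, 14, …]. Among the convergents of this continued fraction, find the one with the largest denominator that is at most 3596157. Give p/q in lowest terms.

7068593/989801

List convergents until the denominator exceeds the bound:
a_0 = 7: 7/1  (≤ bound)
a_1 = 7: 50/7  (≤ bound)
a_2 = 14: 707/99  (≤ bound)
a_3 = 7: 4999/700  (≤ bound)
a_4 = 14: 70693/9899  (≤ bound)
a_5 = 7: 499850/69993  (≤ bound)
a_6 = 14: 7068593/989801  (≤ bound)
a_7 = 7: 49980001/6998600  (> 3596157, stop)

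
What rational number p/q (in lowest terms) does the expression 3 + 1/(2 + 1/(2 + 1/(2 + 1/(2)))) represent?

99/29

Start with 2.
2 + 1/(2/1) = 2 + 1/2 = 5/2
2 + 1/(5/2) = 2 + 2/5 = 12/5
2 + 1/(12/5) = 2 + 5/12 = 29/12
3 + 1/(29/12) = 3 + 12/29 = 99/29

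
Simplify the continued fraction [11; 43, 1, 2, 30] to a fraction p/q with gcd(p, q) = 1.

43805/3974

Use the convergent recurrence hₖ = aₖ·hₖ₋₁ + hₖ₋₂ (and likewise for the denominators kₖ):
a_0 = 11: 11/1
a_1 = 43: 474/43
a_2 = 1: 485/44
a_3 = 2: 1444/131
a_4 = 30: 43805/3974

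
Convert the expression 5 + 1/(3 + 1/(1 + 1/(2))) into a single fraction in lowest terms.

Start with 2.
1 + 1/(2/1) = 1 + 1/2 = 3/2
3 + 1/(3/2) = 3 + 2/3 = 11/3
5 + 1/(11/3) = 5 + 3/11 = 58/11

58/11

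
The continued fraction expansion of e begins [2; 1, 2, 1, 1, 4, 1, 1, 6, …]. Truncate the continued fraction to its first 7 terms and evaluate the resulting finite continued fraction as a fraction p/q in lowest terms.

106/39

a_0 = 2: 2/1
a_1 = 1: 3/1
a_2 = 2: 8/3
a_3 = 1: 11/4
a_4 = 1: 19/7
a_5 = 4: 87/32
a_6 = 1: 106/39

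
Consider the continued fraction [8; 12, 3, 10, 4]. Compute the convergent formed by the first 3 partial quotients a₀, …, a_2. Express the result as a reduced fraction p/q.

Start with 3.
12 + 1/(3/1) = 12 + 1/3 = 37/3
8 + 1/(37/3) = 8 + 3/37 = 299/37

299/37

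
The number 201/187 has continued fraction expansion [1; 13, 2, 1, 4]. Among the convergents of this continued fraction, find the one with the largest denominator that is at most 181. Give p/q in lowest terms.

43/40

a_0 = 1: 1/1  (≤ bound)
a_1 = 13: 14/13  (≤ bound)
a_2 = 2: 29/27  (≤ bound)
a_3 = 1: 43/40  (≤ bound)
a_4 = 4: 201/187  (> 181, stop)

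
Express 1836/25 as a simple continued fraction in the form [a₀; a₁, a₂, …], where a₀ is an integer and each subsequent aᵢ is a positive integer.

[73; 2, 3, 1, 2]

Repeatedly divide and take the remainder:
⌊1836/25⌋ = 73, remainder 11
⌊25/11⌋ = 2, remainder 3
⌊11/3⌋ = 3, remainder 2
⌊3/2⌋ = 1, remainder 1
⌊2/1⌋ = 2, remainder 0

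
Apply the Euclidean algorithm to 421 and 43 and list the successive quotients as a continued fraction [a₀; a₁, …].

[9; 1, 3, 1, 3, 2]

421 ÷ 43 → quotient 9, remainder 34
43 ÷ 34 → quotient 1, remainder 9
34 ÷ 9 → quotient 3, remainder 7
9 ÷ 7 → quotient 1, remainder 2
7 ÷ 2 → quotient 3, remainder 1
2 ÷ 1 → quotient 2, remainder 0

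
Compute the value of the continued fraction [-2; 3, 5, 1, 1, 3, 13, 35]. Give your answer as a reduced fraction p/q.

Starting at the tail and folding back:
Start with 35.
13 + 1/(35/1) = 13 + 1/35 = 456/35
3 + 1/(456/35) = 3 + 35/456 = 1403/456
1 + 1/(1403/456) = 1 + 456/1403 = 1859/1403
1 + 1/(1859/1403) = 1 + 1403/1859 = 3262/1859
5 + 1/(3262/1859) = 5 + 1859/3262 = 18169/3262
3 + 1/(18169/3262) = 3 + 3262/18169 = 57769/18169
-2 + 1/(57769/18169) = -2 + 18169/57769 = -97369/57769

-97369/57769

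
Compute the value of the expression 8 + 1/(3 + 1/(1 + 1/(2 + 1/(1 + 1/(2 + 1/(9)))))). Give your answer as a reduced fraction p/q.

Build up convergents one term at a time:
a_0 = 8: 8/1
a_1 = 3: 25/3
a_2 = 1: 33/4
a_3 = 2: 91/11
a_4 = 1: 124/15
a_5 = 2: 339/41
a_6 = 9: 3175/384

3175/384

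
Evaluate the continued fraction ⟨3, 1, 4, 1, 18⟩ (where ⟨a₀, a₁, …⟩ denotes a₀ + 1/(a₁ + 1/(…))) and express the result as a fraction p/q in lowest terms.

Collapse the nested fraction from the inside out:
Start with 18.
1 + 1/(18/1) = 1 + 1/18 = 19/18
4 + 1/(19/18) = 4 + 18/19 = 94/19
1 + 1/(94/19) = 1 + 19/94 = 113/94
3 + 1/(113/94) = 3 + 94/113 = 433/113

433/113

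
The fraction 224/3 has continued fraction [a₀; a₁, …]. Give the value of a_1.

1

Repeatedly divide and take the remainder:
224 = 74·3 + 2, so a_0 = 74
3 = 1·2 + 1, so a_1 = 1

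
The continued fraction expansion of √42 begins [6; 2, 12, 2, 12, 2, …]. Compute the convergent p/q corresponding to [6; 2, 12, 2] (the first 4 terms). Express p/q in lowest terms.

337/52

a_0 = 6: 6/1
a_1 = 2: 13/2
a_2 = 12: 162/25
a_3 = 2: 337/52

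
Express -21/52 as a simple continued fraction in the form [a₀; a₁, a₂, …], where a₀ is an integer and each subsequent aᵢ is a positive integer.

-21 ÷ 52 → quotient -1, remainder 31
52 ÷ 31 → quotient 1, remainder 21
31 ÷ 21 → quotient 1, remainder 10
21 ÷ 10 → quotient 2, remainder 1
10 ÷ 1 → quotient 10, remainder 0

[-1; 1, 1, 2, 10]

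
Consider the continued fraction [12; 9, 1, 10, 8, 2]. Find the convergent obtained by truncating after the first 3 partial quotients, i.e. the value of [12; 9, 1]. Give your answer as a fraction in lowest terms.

a_0 = 12: 12/1
a_1 = 9: 109/9
a_2 = 1: 121/10

121/10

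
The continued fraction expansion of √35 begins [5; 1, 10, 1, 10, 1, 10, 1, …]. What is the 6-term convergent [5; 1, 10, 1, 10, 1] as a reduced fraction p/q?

a_0 = 5: 5/1
a_1 = 1: 6/1
a_2 = 10: 65/11
a_3 = 1: 71/12
a_4 = 10: 775/131
a_5 = 1: 846/143

846/143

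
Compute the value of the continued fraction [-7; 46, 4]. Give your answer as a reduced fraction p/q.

-1291/185

Compute successive convergents:
a_0 = -7: -7/1
a_1 = 46: -321/46
a_2 = 4: -1291/185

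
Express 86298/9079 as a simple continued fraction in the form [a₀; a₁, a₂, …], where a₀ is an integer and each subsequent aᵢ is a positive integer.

[9; 1, 1, 47, 3, 1, 1, 13]

Run the Euclidean algorithm, recording each quotient:
86298 ÷ 9079 → quotient 9, remainder 4587
9079 ÷ 4587 → quotient 1, remainder 4492
4587 ÷ 4492 → quotient 1, remainder 95
4492 ÷ 95 → quotient 47, remainder 27
95 ÷ 27 → quotient 3, remainder 14
27 ÷ 14 → quotient 1, remainder 13
14 ÷ 13 → quotient 1, remainder 1
13 ÷ 1 → quotient 13, remainder 0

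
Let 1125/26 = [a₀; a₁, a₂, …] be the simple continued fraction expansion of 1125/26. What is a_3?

⌊1125/26⌋ = 43, remainder 7
⌊26/7⌋ = 3, remainder 5
⌊7/5⌋ = 1, remainder 2
⌊5/2⌋ = 2, remainder 1

2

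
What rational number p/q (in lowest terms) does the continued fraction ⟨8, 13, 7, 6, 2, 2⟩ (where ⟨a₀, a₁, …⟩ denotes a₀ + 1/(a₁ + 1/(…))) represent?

24301/3009

Start with 2.
2 + 1/(2/1) = 2 + 1/2 = 5/2
6 + 1/(5/2) = 6 + 2/5 = 32/5
7 + 1/(32/5) = 7 + 5/32 = 229/32
13 + 1/(229/32) = 13 + 32/229 = 3009/229
8 + 1/(3009/229) = 8 + 229/3009 = 24301/3009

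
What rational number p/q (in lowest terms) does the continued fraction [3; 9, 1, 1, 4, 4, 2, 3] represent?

8690/2799

Compute successive convergents:
a_0 = 3: 3/1
a_1 = 9: 28/9
a_2 = 1: 31/10
a_3 = 1: 59/19
a_4 = 4: 267/86
a_5 = 4: 1127/363
a_6 = 2: 2521/812
a_7 = 3: 8690/2799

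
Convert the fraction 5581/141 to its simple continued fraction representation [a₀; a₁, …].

⌊5581/141⌋ = 39, remainder 82
⌊141/82⌋ = 1, remainder 59
⌊82/59⌋ = 1, remainder 23
⌊59/23⌋ = 2, remainder 13
⌊23/13⌋ = 1, remainder 10
⌊13/10⌋ = 1, remainder 3
⌊10/3⌋ = 3, remainder 1
⌊3/1⌋ = 3, remainder 0

[39; 1, 1, 2, 1, 1, 3, 3]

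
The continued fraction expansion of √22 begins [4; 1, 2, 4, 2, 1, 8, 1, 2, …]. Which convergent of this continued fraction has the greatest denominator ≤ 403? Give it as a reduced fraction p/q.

List convergents until the denominator exceeds the bound:
a_0 = 4: 4/1  (≤ bound)
a_1 = 1: 5/1  (≤ bound)
a_2 = 2: 14/3  (≤ bound)
a_3 = 4: 61/13  (≤ bound)
a_4 = 2: 136/29  (≤ bound)
a_5 = 1: 197/42  (≤ bound)
a_6 = 8: 1712/365  (≤ bound)
a_7 = 1: 1909/407  (> 403, stop)

1712/365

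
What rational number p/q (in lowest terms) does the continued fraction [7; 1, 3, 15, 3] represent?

Build up convergents one term at a time:
a_0 = 7: 7/1
a_1 = 1: 8/1
a_2 = 3: 31/4
a_3 = 15: 473/61
a_4 = 3: 1450/187

1450/187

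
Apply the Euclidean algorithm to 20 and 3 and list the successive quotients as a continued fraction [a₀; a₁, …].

[6; 1, 2]

20 ÷ 3 → quotient 6, remainder 2
3 ÷ 2 → quotient 1, remainder 1
2 ÷ 1 → quotient 2, remainder 0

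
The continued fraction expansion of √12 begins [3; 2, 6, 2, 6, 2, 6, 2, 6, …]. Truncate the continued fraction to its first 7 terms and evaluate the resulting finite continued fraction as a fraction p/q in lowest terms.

8733/2521

Start with 6.
2 + 1/(6/1) = 2 + 1/6 = 13/6
6 + 1/(13/6) = 6 + 6/13 = 84/13
2 + 1/(84/13) = 2 + 13/84 = 181/84
6 + 1/(181/84) = 6 + 84/181 = 1170/181
2 + 1/(1170/181) = 2 + 181/1170 = 2521/1170
3 + 1/(2521/1170) = 3 + 1170/2521 = 8733/2521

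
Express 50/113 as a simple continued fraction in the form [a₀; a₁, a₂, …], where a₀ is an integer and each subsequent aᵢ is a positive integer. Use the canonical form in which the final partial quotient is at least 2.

50 ÷ 113 → quotient 0, remainder 50
113 ÷ 50 → quotient 2, remainder 13
50 ÷ 13 → quotient 3, remainder 11
13 ÷ 11 → quotient 1, remainder 2
11 ÷ 2 → quotient 5, remainder 1
2 ÷ 1 → quotient 2, remainder 0

[0; 2, 3, 1, 5, 2]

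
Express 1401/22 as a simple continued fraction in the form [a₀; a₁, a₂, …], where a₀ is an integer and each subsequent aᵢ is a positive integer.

[63; 1, 2, 7]

Apply division with remainder until the remainder is 0:
1401 ÷ 22 → quotient 63, remainder 15
22 ÷ 15 → quotient 1, remainder 7
15 ÷ 7 → quotient 2, remainder 1
7 ÷ 1 → quotient 7, remainder 0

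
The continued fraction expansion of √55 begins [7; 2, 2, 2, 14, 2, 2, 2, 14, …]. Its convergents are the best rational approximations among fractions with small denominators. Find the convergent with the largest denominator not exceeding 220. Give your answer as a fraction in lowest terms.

a_0 = 7: 7/1  (≤ bound)
a_1 = 2: 15/2  (≤ bound)
a_2 = 2: 37/5  (≤ bound)
a_3 = 2: 89/12  (≤ bound)
a_4 = 14: 1283/173  (≤ bound)
a_5 = 2: 2655/358  (> 220, stop)

1283/173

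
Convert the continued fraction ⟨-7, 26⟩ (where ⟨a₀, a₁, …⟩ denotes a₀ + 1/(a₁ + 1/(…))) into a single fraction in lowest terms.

a_0 = -7: -7/1
a_1 = 26: -181/26

-181/26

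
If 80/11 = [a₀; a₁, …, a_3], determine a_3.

⌊80/11⌋ = 7, remainder 3
⌊11/3⌋ = 3, remainder 2
⌊3/2⌋ = 1, remainder 1
⌊2/1⌋ = 2, remainder 0

2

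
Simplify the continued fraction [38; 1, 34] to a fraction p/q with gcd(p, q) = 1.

1364/35

Use the convergent recurrence hₖ = aₖ·hₖ₋₁ + hₖ₋₂ (and likewise for the denominators kₖ):
a_0 = 38: 38/1
a_1 = 1: 39/1
a_2 = 34: 1364/35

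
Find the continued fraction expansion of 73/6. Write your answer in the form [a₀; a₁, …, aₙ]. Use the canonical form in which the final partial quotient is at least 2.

73 ÷ 6 → quotient 12, remainder 1
6 ÷ 1 → quotient 6, remainder 0

[12; 6]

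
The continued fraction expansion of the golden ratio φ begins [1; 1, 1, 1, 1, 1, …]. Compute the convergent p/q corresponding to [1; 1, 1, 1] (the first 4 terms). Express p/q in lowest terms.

Collapse the nested fraction from the inside out:
Start with 1.
1 + 1/(1/1) = 1 + 1/1 = 2/1
1 + 1/(2/1) = 1 + 1/2 = 3/2
1 + 1/(3/2) = 1 + 2/3 = 5/3

5/3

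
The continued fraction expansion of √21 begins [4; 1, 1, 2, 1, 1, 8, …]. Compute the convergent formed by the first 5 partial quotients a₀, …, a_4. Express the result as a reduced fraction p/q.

Work from the innermost term outward:
Start with 1.
2 + 1/(1/1) = 2 + 1/1 = 3/1
1 + 1/(3/1) = 1 + 1/3 = 4/3
1 + 1/(4/3) = 1 + 3/4 = 7/4
4 + 1/(7/4) = 4 + 4/7 = 32/7

32/7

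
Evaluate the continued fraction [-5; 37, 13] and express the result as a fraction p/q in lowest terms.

-2397/482

Use the convergent recurrence hₖ = aₖ·hₖ₋₁ + hₖ₋₂ (and likewise for the denominators kₖ):
a_0 = -5: -5/1
a_1 = 37: -184/37
a_2 = 13: -2397/482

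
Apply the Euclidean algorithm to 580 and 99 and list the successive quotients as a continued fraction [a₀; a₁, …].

Repeatedly divide and take the remainder:
⌊580/99⌋ = 5, remainder 85
⌊99/85⌋ = 1, remainder 14
⌊85/14⌋ = 6, remainder 1
⌊14/1⌋ = 14, remainder 0

[5; 1, 6, 14]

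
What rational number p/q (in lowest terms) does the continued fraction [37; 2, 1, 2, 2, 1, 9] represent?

Start with 9.
1 + 1/(9/1) = 1 + 1/9 = 10/9
2 + 1/(10/9) = 2 + 9/10 = 29/10
2 + 1/(29/10) = 2 + 10/29 = 68/29
1 + 1/(68/29) = 1 + 29/68 = 97/68
2 + 1/(97/68) = 2 + 68/97 = 262/97
37 + 1/(262/97) = 37 + 97/262 = 9791/262

9791/262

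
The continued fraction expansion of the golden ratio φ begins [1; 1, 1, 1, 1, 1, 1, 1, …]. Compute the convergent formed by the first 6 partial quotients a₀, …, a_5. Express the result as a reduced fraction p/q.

13/8

a_0 = 1: 1/1
a_1 = 1: 2/1
a_2 = 1: 3/2
a_3 = 1: 5/3
a_4 = 1: 8/5
a_5 = 1: 13/8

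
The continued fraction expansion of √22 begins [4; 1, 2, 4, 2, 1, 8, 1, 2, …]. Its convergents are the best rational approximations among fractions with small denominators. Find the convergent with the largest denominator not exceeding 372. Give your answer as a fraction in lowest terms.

List convergents until the denominator exceeds the bound:
a_0 = 4: 4/1  (≤ bound)
a_1 = 1: 5/1  (≤ bound)
a_2 = 2: 14/3  (≤ bound)
a_3 = 4: 61/13  (≤ bound)
a_4 = 2: 136/29  (≤ bound)
a_5 = 1: 197/42  (≤ bound)
a_6 = 8: 1712/365  (≤ bound)
a_7 = 1: 1909/407  (> 372, stop)

1712/365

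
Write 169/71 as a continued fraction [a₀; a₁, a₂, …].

Apply division with remainder until the remainder is 0:
169 = 2·71 + 27, so a_0 = 2
71 = 2·27 + 17, so a_1 = 2
27 = 1·17 + 10, so a_2 = 1
17 = 1·10 + 7, so a_3 = 1
10 = 1·7 + 3, so a_4 = 1
7 = 2·3 + 1, so a_5 = 2
3 = 3·1 + 0, so a_6 = 3

[2; 2, 1, 1, 1, 2, 3]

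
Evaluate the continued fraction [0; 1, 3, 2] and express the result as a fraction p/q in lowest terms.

a_0 = 0: 0/1
a_1 = 1: 1/1
a_2 = 3: 3/4
a_3 = 2: 7/9

7/9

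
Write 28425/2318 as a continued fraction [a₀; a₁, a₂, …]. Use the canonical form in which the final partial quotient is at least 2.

28425 ÷ 2318 → quotient 12, remainder 609
2318 ÷ 609 → quotient 3, remainder 491
609 ÷ 491 → quotient 1, remainder 118
491 ÷ 118 → quotient 4, remainder 19
118 ÷ 19 → quotient 6, remainder 4
19 ÷ 4 → quotient 4, remainder 3
4 ÷ 3 → quotient 1, remainder 1
3 ÷ 1 → quotient 3, remainder 0

[12; 3, 1, 4, 6, 4, 1, 3]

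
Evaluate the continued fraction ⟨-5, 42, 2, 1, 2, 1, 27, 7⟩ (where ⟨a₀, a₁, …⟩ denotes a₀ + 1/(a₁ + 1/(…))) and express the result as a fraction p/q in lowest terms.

Start with 7.
27 + 1/(7/1) = 27 + 1/7 = 190/7
1 + 1/(190/7) = 1 + 7/190 = 197/190
2 + 1/(197/190) = 2 + 190/197 = 584/197
1 + 1/(584/197) = 1 + 197/584 = 781/584
2 + 1/(781/584) = 2 + 584/781 = 2146/781
42 + 1/(2146/781) = 42 + 781/2146 = 90913/2146
-5 + 1/(90913/2146) = -5 + 2146/90913 = -452419/90913

-452419/90913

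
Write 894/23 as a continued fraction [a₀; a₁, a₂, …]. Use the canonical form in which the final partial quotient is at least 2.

[38; 1, 6, 1, 2]

894 = 38·23 + 20, so a_0 = 38
23 = 1·20 + 3, so a_1 = 1
20 = 6·3 + 2, so a_2 = 6
3 = 1·2 + 1, so a_3 = 1
2 = 2·1 + 0, so a_4 = 2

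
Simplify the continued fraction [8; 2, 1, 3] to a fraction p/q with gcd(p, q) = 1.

92/11

a_0 = 8: 8/1
a_1 = 2: 17/2
a_2 = 1: 25/3
a_3 = 3: 92/11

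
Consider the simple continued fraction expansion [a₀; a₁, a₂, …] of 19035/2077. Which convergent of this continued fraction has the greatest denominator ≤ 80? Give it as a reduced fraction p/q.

724/79

List convergents until the denominator exceeds the bound:
a_0 = 9: 9/1  (≤ bound)
a_1 = 6: 55/6  (≤ bound)
a_2 = 13: 724/79  (≤ bound)
a_3 = 1: 779/85  (> 80, stop)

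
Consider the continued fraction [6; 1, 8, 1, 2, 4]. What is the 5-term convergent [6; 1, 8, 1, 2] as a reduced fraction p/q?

200/29

Compute successive convergents:
a_0 = 6: 6/1
a_1 = 1: 7/1
a_2 = 8: 62/9
a_3 = 1: 69/10
a_4 = 2: 200/29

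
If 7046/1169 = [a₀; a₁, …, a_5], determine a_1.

36

Repeatedly divide and take the remainder:
⌊7046/1169⌋ = 6, remainder 32
⌊1169/32⌋ = 36, remainder 17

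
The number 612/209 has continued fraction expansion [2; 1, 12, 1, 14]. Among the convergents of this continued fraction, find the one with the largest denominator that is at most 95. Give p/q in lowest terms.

List convergents until the denominator exceeds the bound:
a_0 = 2: 2/1  (≤ bound)
a_1 = 1: 3/1  (≤ bound)
a_2 = 12: 38/13  (≤ bound)
a_3 = 1: 41/14  (≤ bound)
a_4 = 14: 612/209  (> 95, stop)

41/14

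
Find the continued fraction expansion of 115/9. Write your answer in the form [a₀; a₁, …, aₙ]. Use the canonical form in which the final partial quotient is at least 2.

Run the Euclidean algorithm, recording each quotient:
115 = 12·9 + 7, so a_0 = 12
9 = 1·7 + 2, so a_1 = 1
7 = 3·2 + 1, so a_2 = 3
2 = 2·1 + 0, so a_3 = 2

[12; 1, 3, 2]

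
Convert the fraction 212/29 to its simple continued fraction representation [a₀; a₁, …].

[7; 3, 4, 2]

Run the Euclidean algorithm, recording each quotient:
212 ÷ 29 → quotient 7, remainder 9
29 ÷ 9 → quotient 3, remainder 2
9 ÷ 2 → quotient 4, remainder 1
2 ÷ 1 → quotient 2, remainder 0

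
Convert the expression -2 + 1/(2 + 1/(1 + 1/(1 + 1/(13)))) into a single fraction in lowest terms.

-109/68

a_0 = -2: -2/1
a_1 = 2: -3/2
a_2 = 1: -5/3
a_3 = 1: -8/5
a_4 = 13: -109/68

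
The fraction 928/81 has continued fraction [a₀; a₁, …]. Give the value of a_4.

Apply division with remainder until the remainder is 0:
928 = 11·81 + 37, so a_0 = 11
81 = 2·37 + 7, so a_1 = 2
37 = 5·7 + 2, so a_2 = 5
7 = 3·2 + 1, so a_3 = 3
2 = 2·1 + 0, so a_4 = 2

2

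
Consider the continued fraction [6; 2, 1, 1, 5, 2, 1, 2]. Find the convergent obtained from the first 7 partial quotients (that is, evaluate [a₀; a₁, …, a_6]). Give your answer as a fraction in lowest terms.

569/89

a_0 = 6: 6/1
a_1 = 2: 13/2
a_2 = 1: 19/3
a_3 = 1: 32/5
a_4 = 5: 179/28
a_5 = 2: 390/61
a_6 = 1: 569/89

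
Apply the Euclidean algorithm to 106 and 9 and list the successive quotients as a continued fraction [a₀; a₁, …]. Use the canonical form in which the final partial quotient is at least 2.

[11; 1, 3, 2]

Repeatedly divide and take the remainder:
106 = 11·9 + 7, so a_0 = 11
9 = 1·7 + 2, so a_1 = 1
7 = 3·2 + 1, so a_2 = 3
2 = 2·1 + 0, so a_3 = 2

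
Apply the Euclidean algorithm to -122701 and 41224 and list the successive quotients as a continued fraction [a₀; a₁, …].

Run the Euclidean algorithm, recording each quotient:
-122701 = -3·41224 + 971, so a_0 = -3
41224 = 42·971 + 442, so a_1 = 42
971 = 2·442 + 87, so a_2 = 2
442 = 5·87 + 7, so a_3 = 5
87 = 12·7 + 3, so a_4 = 12
7 = 2·3 + 1, so a_5 = 2
3 = 3·1 + 0, so a_6 = 3

[-3; 42, 2, 5, 12, 2, 3]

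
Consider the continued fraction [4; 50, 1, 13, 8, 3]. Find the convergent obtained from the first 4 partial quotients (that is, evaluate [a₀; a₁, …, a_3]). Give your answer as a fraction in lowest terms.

Build up convergents one term at a time:
a_0 = 4: 4/1
a_1 = 50: 201/50
a_2 = 1: 205/51
a_3 = 13: 2866/713

2866/713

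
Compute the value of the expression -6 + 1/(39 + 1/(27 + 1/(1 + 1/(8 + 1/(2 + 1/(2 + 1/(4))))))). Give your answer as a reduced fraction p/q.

-1346584/225393

a_0 = -6: -6/1
a_1 = 39: -233/39
a_2 = 27: -6297/1054
a_3 = 1: -6530/1093
a_4 = 8: -58537/9798
a_5 = 2: -123604/20689
a_6 = 2: -305745/51176
a_7 = 4: -1346584/225393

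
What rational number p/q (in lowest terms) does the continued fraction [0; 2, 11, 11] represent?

Start with 11.
11 + 1/(11/1) = 11 + 1/11 = 122/11
2 + 1/(122/11) = 2 + 11/122 = 255/122
0 + 1/(255/122) = 0 + 122/255 = 122/255

122/255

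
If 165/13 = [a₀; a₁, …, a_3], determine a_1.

1

165 = 12·13 + 9, so a_0 = 12
13 = 1·9 + 4, so a_1 = 1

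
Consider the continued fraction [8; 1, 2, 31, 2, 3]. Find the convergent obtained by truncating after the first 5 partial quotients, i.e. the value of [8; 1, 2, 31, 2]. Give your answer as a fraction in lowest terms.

1656/191

Compute successive convergents:
a_0 = 8: 8/1
a_1 = 1: 9/1
a_2 = 2: 26/3
a_3 = 31: 815/94
a_4 = 2: 1656/191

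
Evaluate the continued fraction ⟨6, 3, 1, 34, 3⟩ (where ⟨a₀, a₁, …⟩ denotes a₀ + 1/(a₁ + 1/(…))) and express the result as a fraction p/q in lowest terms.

2632/421

Build up convergents one term at a time:
a_0 = 6: 6/1
a_1 = 3: 19/3
a_2 = 1: 25/4
a_3 = 34: 869/139
a_4 = 3: 2632/421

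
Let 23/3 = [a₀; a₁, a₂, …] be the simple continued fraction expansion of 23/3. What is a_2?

23 = 7·3 + 2, so a_0 = 7
3 = 1·2 + 1, so a_1 = 1
2 = 2·1 + 0, so a_2 = 2

2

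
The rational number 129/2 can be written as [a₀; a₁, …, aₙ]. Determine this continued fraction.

Apply division with remainder until the remainder is 0:
129 = 64·2 + 1, so a_0 = 64
2 = 2·1 + 0, so a_1 = 2

[64; 2]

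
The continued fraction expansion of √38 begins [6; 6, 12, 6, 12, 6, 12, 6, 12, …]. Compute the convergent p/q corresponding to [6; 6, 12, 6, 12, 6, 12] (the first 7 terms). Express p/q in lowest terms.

2463306/399601

Start with 12.
6 + 1/(12/1) = 6 + 1/12 = 73/12
12 + 1/(73/12) = 12 + 12/73 = 888/73
6 + 1/(888/73) = 6 + 73/888 = 5401/888
12 + 1/(5401/888) = 12 + 888/5401 = 65700/5401
6 + 1/(65700/5401) = 6 + 5401/65700 = 399601/65700
6 + 1/(399601/65700) = 6 + 65700/399601 = 2463306/399601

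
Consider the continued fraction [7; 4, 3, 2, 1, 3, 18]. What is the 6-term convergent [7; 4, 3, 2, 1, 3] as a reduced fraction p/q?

a_0 = 7: 7/1
a_1 = 4: 29/4
a_2 = 3: 94/13
a_3 = 2: 217/30
a_4 = 1: 311/43
a_5 = 3: 1150/159

1150/159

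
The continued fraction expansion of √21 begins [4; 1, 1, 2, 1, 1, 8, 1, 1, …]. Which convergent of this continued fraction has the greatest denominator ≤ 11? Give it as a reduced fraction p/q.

32/7

a_0 = 4: 4/1  (≤ bound)
a_1 = 1: 5/1  (≤ bound)
a_2 = 1: 9/2  (≤ bound)
a_3 = 2: 23/5  (≤ bound)
a_4 = 1: 32/7  (≤ bound)
a_5 = 1: 55/12  (> 11, stop)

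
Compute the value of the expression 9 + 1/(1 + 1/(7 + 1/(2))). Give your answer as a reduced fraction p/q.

Start with 2.
7 + 1/(2/1) = 7 + 1/2 = 15/2
1 + 1/(15/2) = 1 + 2/15 = 17/15
9 + 1/(17/15) = 9 + 15/17 = 168/17

168/17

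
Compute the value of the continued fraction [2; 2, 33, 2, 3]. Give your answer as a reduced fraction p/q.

1184/475

Build up convergents one term at a time:
a_0 = 2: 2/1
a_1 = 2: 5/2
a_2 = 33: 167/67
a_3 = 2: 339/136
a_4 = 3: 1184/475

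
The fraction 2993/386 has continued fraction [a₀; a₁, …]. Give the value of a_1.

1

2993 = 7·386 + 291, so a_0 = 7
386 = 1·291 + 95, so a_1 = 1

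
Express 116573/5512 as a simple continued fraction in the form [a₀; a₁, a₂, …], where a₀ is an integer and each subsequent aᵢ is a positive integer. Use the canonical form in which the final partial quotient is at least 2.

[21; 6, 1, 2, 2, 38, 1, 2]

Run the Euclidean algorithm, recording each quotient:
116573 ÷ 5512 → quotient 21, remainder 821
5512 ÷ 821 → quotient 6, remainder 586
821 ÷ 586 → quotient 1, remainder 235
586 ÷ 235 → quotient 2, remainder 116
235 ÷ 116 → quotient 2, remainder 3
116 ÷ 3 → quotient 38, remainder 2
3 ÷ 2 → quotient 1, remainder 1
2 ÷ 1 → quotient 2, remainder 0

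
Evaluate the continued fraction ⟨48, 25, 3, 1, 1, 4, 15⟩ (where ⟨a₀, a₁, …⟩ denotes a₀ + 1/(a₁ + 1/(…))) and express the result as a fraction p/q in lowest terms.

591463/12312

Starting at the tail and folding back:
Start with 15.
4 + 1/(15/1) = 4 + 1/15 = 61/15
1 + 1/(61/15) = 1 + 15/61 = 76/61
1 + 1/(76/61) = 1 + 61/76 = 137/76
3 + 1/(137/76) = 3 + 76/137 = 487/137
25 + 1/(487/137) = 25 + 137/487 = 12312/487
48 + 1/(12312/487) = 48 + 487/12312 = 591463/12312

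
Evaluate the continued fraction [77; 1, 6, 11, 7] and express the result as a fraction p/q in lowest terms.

a_0 = 77: 77/1
a_1 = 1: 78/1
a_2 = 6: 545/7
a_3 = 11: 6073/78
a_4 = 7: 43056/553

43056/553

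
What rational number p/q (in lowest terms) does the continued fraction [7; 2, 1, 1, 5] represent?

Work from the innermost term outward:
Start with 5.
1 + 1/(5/1) = 1 + 1/5 = 6/5
1 + 1/(6/5) = 1 + 5/6 = 11/6
2 + 1/(11/6) = 2 + 6/11 = 28/11
7 + 1/(28/11) = 7 + 11/28 = 207/28

207/28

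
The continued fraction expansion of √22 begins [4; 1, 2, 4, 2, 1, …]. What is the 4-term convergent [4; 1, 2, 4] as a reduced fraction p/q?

61/13

Starting at the tail and folding back:
Start with 4.
2 + 1/(4/1) = 2 + 1/4 = 9/4
1 + 1/(9/4) = 1 + 4/9 = 13/9
4 + 1/(13/9) = 4 + 9/13 = 61/13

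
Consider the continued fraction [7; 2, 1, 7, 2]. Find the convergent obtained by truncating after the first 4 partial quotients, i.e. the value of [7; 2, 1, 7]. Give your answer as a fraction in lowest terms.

a_0 = 7: 7/1
a_1 = 2: 15/2
a_2 = 1: 22/3
a_3 = 7: 169/23

169/23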